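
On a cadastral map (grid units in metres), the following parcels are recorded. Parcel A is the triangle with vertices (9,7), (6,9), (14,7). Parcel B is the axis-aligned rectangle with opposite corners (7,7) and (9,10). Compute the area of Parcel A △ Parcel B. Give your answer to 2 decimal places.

7.67

|Parcel A| = 5, |Parcel B| = 6, |Parcel A∩Parcel B| = 1.6667.
|Parcel A △ Parcel B| = |Parcel A| + |Parcel B| − 2·|Parcel A∩Parcel B| = 5 + 6 − 3.3333 = 7.67.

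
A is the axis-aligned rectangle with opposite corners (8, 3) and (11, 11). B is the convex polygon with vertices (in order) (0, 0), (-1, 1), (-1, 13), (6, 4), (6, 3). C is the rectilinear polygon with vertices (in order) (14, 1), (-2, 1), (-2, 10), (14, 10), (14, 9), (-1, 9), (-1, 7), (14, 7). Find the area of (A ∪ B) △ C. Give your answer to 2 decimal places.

|A ∪ B| = 74.
|(A ∪ B) ∩ C| = 52.2222.
|(A ∪ B) △ C| = 74 + 114 − 104.4444 = 83.56.

83.56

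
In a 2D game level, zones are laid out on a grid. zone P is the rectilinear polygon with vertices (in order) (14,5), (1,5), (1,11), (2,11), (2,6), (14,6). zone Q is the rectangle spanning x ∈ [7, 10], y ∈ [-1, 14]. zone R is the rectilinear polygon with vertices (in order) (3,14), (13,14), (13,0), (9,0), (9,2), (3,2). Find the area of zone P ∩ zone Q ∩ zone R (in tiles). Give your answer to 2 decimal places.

3.00

The intersection is the polygon with vertices (7,6), (10,6), (10,5), (7,5).
By the shoelace formula its area is 3.00.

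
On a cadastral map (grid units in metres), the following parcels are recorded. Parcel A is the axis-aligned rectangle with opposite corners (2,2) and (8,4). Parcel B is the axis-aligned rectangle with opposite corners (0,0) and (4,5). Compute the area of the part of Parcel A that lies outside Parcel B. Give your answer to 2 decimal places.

|Parcel A∩Parcel B|: x∈[2,4], y∈[2,4] → 2·2 = 4.
|Parcel A| = 12.
|Parcel A ∖ Parcel B| = |Parcel A| − |Parcel A∩Parcel B| = 12 − 4 = 8.00.

8.00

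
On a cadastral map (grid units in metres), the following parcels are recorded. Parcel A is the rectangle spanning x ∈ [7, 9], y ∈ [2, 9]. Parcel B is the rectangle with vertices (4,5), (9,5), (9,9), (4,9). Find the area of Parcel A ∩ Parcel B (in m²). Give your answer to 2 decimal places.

8.00

|Parcel A∩Parcel B|: x∈[7,9], y∈[5,9] → 2·4 = 8.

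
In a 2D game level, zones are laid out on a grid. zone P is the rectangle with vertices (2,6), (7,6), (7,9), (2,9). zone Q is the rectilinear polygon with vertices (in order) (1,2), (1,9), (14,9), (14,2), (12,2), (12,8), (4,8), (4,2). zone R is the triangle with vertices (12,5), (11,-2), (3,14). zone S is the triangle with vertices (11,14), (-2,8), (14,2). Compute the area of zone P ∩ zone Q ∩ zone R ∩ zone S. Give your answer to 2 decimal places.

1.25

The intersection is the polygon with vertices (5.5,9), (7,9), (7,8), (6,8).
By the shoelace formula its area is 1.25.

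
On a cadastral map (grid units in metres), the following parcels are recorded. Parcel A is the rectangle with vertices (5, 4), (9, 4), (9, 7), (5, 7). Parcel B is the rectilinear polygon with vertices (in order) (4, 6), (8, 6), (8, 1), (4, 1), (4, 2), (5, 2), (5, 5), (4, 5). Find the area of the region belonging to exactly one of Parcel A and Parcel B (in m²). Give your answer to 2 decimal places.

|Parcel A| = 12, |Parcel B| = 17, |Parcel A∩Parcel B| = 6.
|Parcel A △ Parcel B| = |Parcel A| + |Parcel B| − 2·|Parcel A∩Parcel B| = 12 + 17 − 12 = 17.00.

17.00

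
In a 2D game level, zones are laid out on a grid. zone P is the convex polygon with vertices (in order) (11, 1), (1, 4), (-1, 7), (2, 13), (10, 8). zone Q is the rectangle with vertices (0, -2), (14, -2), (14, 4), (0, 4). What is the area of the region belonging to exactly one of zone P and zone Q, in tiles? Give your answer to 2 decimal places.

|zone P| = 82.5, |zone Q| = 84, |zone P∩zone Q| = 14.3571.
|zone P △ zone Q| = |zone P| + |zone Q| − 2·|zone P∩zone Q| = 82.5 + 84 − 28.7143 = 137.79.

137.79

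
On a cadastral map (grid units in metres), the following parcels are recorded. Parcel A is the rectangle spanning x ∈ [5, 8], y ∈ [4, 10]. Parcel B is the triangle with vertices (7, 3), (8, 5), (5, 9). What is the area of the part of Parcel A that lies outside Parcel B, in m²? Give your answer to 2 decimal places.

|Parcel A| = 18, |Parcel A∩Parcel B| = 4.5833.
|Parcel A ∖ Parcel B| = |Parcel A| − |Parcel A∩Parcel B| = 18 − 4.5833 = 13.42.

13.42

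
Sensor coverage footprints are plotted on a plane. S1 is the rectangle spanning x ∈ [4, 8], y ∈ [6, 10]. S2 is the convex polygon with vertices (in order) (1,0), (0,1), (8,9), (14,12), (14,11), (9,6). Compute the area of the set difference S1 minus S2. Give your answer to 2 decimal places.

|S1| = 16, |S1∩S2| = 4.5.
|S1 ∖ S2| = |S1| − |S1∩S2| = 16 − 4.5 = 11.50.

11.50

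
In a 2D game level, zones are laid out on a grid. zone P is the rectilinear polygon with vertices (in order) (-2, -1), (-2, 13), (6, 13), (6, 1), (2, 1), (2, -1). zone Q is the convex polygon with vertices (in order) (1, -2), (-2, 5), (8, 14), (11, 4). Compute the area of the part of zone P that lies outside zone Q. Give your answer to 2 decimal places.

|zone P| = 104, |zone P∩zone Q| = 61.0857.
|zone P ∖ zone Q| = |zone P| − |zone P∩zone Q| = 104 − 61.0857 = 42.91.

42.91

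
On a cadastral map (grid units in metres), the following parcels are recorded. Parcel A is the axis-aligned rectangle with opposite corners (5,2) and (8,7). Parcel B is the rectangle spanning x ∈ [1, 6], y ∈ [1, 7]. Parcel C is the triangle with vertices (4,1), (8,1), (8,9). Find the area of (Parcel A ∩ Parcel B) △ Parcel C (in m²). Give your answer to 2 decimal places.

|Parcel A ∩ Parcel B| = 5.
|(Parcel A ∩ Parcel B) ∩ Parcel C| = 2.
|(Parcel A ∩ Parcel B) △ Parcel C| = 5 + 16 − 4 = 17.00.

17.00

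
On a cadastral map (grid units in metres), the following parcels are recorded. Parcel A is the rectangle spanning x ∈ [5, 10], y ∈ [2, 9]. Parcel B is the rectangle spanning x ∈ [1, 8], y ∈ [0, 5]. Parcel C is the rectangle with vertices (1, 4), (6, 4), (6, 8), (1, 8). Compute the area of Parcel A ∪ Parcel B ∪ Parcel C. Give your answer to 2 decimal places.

By inclusion–exclusion:
Individual areas: |Parcel A| = 35, |Parcel B| = 35, |Parcel C| = 20.
|Parcel A∩Parcel B|: x∈[5,8], y∈[2,5] → 3·3 = 9.
|Parcel A∩Parcel C|: x∈[5,6], y∈[4,8] → 1·4 = 4.
|Parcel B∩Parcel C|: x∈[1,6], y∈[4,5] → 5·1 = 5.
|Parcel A∩Parcel B∩Parcel C| = 1.
|Parcel A ∪ Parcel B ∪ Parcel C| = 90 − 18 + 1 = 73.00.

73.00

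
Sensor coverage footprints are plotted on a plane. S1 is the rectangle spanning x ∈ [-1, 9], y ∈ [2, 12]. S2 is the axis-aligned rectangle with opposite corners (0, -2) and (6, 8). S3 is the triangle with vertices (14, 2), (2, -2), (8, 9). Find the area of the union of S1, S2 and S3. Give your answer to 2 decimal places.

149.25

By inclusion–exclusion:
Individual areas: |S1| = 100, |S2| = 60, |S3| = 54.
|S1∩S2|: x∈[0,6], y∈[2,8] → 6·6 = 36.
|S1∩S3| = 19.7803.
|S2∩S3| = 12.
|S1∩S2∩S3| = 3.0303.
|S1 ∪ S2 ∪ S3| = 214 − 67.7803 + 3.0303 = 149.25.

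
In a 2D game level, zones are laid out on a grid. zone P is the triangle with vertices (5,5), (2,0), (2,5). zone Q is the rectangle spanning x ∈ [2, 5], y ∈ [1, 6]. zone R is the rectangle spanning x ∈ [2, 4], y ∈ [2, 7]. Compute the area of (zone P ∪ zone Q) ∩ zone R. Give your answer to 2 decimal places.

The region (zone P ∪ zone Q) ∩ zone R is the polygon with vertices (2,5), (2,6), (4,6), (4,2), (2,2).
By the shoelace formula its area is 8.00.

8.00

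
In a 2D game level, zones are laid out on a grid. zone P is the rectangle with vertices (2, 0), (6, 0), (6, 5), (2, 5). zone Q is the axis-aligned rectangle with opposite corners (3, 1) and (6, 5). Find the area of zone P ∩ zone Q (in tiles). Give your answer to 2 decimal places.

12.00

|zone P∩zone Q|: x∈[3,6], y∈[1,5] → 3·4 = 12.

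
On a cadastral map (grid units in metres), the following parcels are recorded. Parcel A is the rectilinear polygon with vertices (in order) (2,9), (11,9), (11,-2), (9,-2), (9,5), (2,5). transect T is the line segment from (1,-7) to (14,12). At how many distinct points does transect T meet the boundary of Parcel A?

2

The segment meets the boundary at (11,7.615), (9,4.692).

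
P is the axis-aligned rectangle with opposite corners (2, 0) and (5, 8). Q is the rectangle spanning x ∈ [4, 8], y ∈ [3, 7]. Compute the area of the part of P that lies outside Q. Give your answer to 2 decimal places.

|P∩Q|: x∈[4,5], y∈[3,7] → 1·4 = 4.
|P| = 24.
|P ∖ Q| = |P| − |P∩Q| = 24 − 4 = 20.00.

20.00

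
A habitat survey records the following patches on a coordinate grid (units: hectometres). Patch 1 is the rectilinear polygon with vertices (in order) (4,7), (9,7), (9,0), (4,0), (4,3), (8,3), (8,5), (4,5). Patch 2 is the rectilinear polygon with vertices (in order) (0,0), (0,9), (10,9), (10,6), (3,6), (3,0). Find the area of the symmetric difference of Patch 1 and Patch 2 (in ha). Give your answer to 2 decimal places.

65.00

|Patch 1| = 27, |Patch 2| = 48, |Patch 1∩Patch 2| = 5.
|Patch 1 △ Patch 2| = |Patch 1| + |Patch 2| − 2·|Patch 1∩Patch 2| = 27 + 48 − 10 = 65.00.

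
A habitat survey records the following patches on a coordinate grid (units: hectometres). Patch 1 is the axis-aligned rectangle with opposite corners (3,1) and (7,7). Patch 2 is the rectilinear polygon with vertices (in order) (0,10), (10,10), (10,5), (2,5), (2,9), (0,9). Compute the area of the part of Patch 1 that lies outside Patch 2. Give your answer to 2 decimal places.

16.00

|Patch 1| = 24, |Patch 1∩Patch 2| = 8.
|Patch 1 ∖ Patch 2| = |Patch 1| − |Patch 1∩Patch 2| = 24 − 8 = 16.00.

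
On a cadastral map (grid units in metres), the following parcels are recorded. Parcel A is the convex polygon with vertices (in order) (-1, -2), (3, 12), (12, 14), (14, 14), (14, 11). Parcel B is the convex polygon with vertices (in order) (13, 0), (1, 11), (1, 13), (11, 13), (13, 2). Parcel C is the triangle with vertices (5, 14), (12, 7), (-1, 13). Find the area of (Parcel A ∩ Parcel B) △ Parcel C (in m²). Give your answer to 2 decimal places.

|Parcel A ∩ Parcel B| = 48.2306.
|(Parcel A ∩ Parcel B) ∩ Parcel C| = 14.7947.
|(Parcel A ∩ Parcel B) △ Parcel C| = 48.2306 + 24.5 − 29.5894 = 43.14.

43.14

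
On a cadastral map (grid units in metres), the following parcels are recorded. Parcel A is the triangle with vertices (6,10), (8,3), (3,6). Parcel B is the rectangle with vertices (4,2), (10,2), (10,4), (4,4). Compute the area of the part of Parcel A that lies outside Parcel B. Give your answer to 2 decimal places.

|Parcel A| = 14.5, |Parcel A∩Parcel B| = 0.6905.
|Parcel A ∖ Parcel B| = |Parcel A| − |Parcel A∩Parcel B| = 14.5 − 0.6905 = 13.81.

13.81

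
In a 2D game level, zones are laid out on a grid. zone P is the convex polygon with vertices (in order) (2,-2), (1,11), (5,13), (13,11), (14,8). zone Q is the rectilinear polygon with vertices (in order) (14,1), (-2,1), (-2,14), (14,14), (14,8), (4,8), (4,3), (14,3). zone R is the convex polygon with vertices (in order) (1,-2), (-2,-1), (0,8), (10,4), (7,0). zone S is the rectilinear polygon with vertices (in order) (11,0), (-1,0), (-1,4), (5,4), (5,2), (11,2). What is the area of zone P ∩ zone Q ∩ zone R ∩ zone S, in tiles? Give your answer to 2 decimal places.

The intersection is the polygon with vertices (5,3), (5,2), (6.8,2), (5.6,1), (1.769,1), (1.538,4), (4,4), (4,3).
By the shoelace formula its area is 10.24.

10.24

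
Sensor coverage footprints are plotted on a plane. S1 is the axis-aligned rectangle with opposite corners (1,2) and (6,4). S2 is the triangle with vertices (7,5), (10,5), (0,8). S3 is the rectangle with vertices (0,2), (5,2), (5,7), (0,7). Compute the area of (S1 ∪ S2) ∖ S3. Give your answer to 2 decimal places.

5.39

|S1 ∪ S2| = 14.5.
|(S1 ∪ S2) ∩ S3| = 9.1071.
|(S1 ∪ S2) ∖ S3| = 14.5 − 9.1071 = 5.39.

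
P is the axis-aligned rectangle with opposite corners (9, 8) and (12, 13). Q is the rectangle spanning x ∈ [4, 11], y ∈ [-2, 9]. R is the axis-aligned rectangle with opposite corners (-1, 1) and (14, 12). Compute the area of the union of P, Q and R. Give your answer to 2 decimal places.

By inclusion–exclusion:
Individual areas: |P| = 15, |Q| = 77, |R| = 165.
|P∩Q|: x∈[9,11], y∈[8,9] → 2·1 = 2.
|P∩R|: x∈[9,12], y∈[8,12] → 3·4 = 12.
|Q∩R|: x∈[4,11], y∈[1,9] → 7·8 = 56.
|P∩Q∩R| = 2.
|P ∪ Q ∪ R| = 257 − 70 + 2 = 189.00.

189.00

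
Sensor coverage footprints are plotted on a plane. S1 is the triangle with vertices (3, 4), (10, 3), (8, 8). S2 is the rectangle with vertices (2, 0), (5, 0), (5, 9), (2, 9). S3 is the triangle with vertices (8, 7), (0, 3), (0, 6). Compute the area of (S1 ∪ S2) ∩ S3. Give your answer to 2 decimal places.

The region (S1 ∪ S2) ∩ S3 is the polygon with vertices (2,6.25), (5,6.625), (5,5.6), (6.519,6.815), (8,7), (2,4).
By the shoelace formula its area is 5.97.

5.97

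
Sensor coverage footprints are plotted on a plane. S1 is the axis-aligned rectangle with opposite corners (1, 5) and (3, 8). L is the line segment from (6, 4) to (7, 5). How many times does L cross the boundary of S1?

0

The segment lies entirely outside S1 and never meets its boundary.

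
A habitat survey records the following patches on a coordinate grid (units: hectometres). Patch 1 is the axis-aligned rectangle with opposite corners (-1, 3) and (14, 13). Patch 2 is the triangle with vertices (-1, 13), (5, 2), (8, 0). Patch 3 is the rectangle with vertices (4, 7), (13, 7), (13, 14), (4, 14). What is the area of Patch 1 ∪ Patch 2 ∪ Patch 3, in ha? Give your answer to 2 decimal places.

By inclusion–exclusion:
Individual areas: |Patch 1| = 150, |Patch 2| = 10.5, |Patch 3| = 63.
|Patch 1∩Patch 2| = 7.3427.
|Patch 1∩Patch 3|: x∈[4,13], y∈[7,13] → 9·6 = 54.
|Patch 2∩Patch 3| = 0.
|Patch 1∩Patch 2∩Patch 3| = 0.
|Patch 1 ∪ Patch 2 ∪ Patch 3| = 223.5 − 61.3427 + 0 = 162.16.

162.16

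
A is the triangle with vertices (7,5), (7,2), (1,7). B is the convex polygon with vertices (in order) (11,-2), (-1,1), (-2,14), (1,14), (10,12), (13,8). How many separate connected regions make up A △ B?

A △ B is a single connected region.

1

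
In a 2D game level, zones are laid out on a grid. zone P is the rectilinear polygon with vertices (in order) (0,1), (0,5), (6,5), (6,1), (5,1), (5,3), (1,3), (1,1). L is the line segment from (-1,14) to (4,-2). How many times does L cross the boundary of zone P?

2

The segment meets the boundary at (2.438,3), (1.812,5).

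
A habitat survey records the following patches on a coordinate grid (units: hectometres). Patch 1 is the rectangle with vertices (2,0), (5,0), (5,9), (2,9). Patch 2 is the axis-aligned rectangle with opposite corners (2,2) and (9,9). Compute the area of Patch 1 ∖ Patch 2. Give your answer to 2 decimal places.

|Patch 1∩Patch 2|: x∈[2,5], y∈[2,9] → 3·7 = 21.
|Patch 1| = 27.
|Patch 1 ∖ Patch 2| = |Patch 1| − |Patch 1∩Patch 2| = 27 − 21 = 6.00.

6.00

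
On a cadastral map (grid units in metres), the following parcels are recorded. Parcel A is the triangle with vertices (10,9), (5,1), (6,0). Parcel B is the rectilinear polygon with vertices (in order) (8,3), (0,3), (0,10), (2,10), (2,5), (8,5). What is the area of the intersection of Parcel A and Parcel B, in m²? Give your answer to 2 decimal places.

The intersection is the polygon with vertices (7.5,5), (8,5), (8,4.5), (7.333,3), (6.25,3).
By the shoelace formula its area is 1.75.

1.75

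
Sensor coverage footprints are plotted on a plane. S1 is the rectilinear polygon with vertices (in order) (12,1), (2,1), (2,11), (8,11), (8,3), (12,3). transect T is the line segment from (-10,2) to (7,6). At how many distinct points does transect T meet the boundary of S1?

1

The segment meets the boundary at (2,4.824).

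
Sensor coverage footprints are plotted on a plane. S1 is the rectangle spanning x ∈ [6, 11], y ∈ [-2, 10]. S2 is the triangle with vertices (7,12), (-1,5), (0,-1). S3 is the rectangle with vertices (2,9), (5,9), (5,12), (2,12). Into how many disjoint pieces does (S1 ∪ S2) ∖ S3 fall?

2

(S1 ∪ S2) ∖ S3 splits into 2 disjoint pieces (area 60, area 26.6071).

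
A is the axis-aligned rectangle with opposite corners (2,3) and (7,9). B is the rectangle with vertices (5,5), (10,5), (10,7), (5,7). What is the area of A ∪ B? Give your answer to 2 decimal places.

36.00

By inclusion–exclusion:
Individual areas: |A| = 30, |B| = 10.
|A∩B|: x∈[5,7], y∈[5,7] → 2·2 = 4.
|A ∪ B| = 40 − 4 = 36.00.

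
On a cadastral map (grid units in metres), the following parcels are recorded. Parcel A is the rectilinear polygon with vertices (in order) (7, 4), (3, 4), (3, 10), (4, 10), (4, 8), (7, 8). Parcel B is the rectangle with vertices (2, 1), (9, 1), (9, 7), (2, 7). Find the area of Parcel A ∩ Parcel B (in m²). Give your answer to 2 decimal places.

The intersection is the polygon with vertices (3,4), (3,7), (7,7), (7,4).
By the shoelace formula its area is 12.00.

12.00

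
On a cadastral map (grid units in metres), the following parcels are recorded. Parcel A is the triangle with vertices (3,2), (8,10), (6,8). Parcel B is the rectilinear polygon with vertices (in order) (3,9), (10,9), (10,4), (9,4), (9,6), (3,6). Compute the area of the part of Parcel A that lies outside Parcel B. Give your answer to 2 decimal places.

|Parcel A| = 3, |Parcel A∩Parcel B| = 1.8125.
|Parcel A ∖ Parcel B| = |Parcel A| − |Parcel A∩Parcel B| = 3 − 1.8125 = 1.19.

1.19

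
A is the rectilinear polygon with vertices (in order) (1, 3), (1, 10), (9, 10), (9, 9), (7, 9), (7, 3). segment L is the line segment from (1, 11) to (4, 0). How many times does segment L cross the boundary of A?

The segment meets the boundary at (3.182,3), (1.273,10).

2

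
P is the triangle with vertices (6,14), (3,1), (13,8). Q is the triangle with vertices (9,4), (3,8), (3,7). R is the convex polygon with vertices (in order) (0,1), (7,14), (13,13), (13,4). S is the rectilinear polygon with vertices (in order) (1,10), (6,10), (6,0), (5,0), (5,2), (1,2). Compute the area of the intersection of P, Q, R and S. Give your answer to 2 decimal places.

1.07

The intersection is the polygon with vertices (4.241,6.379), (4.4,7.067), (6,6), (6,5.5).
By the shoelace formula its area is 1.07.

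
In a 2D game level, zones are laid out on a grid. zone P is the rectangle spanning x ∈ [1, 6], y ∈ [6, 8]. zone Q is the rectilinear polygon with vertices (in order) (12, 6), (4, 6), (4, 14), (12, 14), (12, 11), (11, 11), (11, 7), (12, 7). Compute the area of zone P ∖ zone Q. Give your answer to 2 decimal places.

6.00

|zone P| = 10, |zone P∩zone Q| = 4.
|zone P ∖ zone Q| = |zone P| − |zone P∩zone Q| = 10 − 4 = 6.00.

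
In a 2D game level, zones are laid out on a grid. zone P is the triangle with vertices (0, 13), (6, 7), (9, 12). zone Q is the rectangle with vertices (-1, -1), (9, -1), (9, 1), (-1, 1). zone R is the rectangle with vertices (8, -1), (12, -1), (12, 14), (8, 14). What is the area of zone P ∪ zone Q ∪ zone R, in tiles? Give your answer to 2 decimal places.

By inclusion–exclusion:
Individual areas: |zone P| = 24, |zone Q| = 20, |zone R| = 60.
|zone P∩zone Q| = 0.
|zone P∩zone R| = 0.8889.
|zone Q∩zone R|: x∈[8,9], y∈[-1,1] → 1·2 = 2.
|zone P∩zone Q∩zone R| = 0.
|zone P ∪ zone Q ∪ zone R| = 104 − 2.8889 + 0 = 101.11.

101.11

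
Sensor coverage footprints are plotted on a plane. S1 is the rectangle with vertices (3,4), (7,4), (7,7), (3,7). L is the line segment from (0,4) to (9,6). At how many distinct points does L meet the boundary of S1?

The segment meets the boundary at (7,5.556), (3,4.667).

2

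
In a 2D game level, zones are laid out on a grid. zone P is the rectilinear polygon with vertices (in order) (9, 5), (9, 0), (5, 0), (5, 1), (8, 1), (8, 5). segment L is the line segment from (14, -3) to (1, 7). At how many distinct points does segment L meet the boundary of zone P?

The segment meets the boundary at (9,0.846), (8,1.615).

2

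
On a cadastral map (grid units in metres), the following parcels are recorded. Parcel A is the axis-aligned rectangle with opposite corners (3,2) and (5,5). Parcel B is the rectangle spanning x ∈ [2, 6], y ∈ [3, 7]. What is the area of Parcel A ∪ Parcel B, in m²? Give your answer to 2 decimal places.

By inclusion–exclusion:
Individual areas: |Parcel A| = 6, |Parcel B| = 16.
|Parcel A∩Parcel B|: x∈[3,5], y∈[3,5] → 2·2 = 4.
|Parcel A ∪ Parcel B| = 22 − 4 = 18.00.

18.00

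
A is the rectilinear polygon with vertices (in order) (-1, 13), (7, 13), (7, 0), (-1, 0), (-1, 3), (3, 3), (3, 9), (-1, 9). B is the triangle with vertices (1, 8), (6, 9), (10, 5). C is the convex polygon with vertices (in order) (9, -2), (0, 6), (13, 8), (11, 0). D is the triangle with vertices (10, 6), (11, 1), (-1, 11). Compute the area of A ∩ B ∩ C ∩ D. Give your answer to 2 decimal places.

The intersection is the polygon with vertices (7,7.077), (7,6), (4.79,6.737).
By the shoelace formula its area is 1.19.

1.19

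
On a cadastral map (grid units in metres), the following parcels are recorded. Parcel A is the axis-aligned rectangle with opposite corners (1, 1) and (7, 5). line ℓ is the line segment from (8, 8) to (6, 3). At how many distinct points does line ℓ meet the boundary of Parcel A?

The segment meets the boundary at (6.8,5).

1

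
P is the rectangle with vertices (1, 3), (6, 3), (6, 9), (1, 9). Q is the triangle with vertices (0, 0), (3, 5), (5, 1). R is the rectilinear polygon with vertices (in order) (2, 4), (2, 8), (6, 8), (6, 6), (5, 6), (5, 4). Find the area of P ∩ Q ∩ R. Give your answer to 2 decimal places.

0.55

The intersection is the polygon with vertices (3,5), (3.5,4), (2.4,4).
By the shoelace formula its area is 0.55.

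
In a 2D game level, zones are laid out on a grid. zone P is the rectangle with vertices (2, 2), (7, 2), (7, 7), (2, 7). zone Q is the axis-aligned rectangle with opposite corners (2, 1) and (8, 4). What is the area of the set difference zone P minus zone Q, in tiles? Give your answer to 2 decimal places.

|zone P∩zone Q|: x∈[2,7], y∈[2,4] → 5·2 = 10.
|zone P| = 25.
|zone P ∖ zone Q| = |zone P| − |zone P∩zone Q| = 25 − 10 = 15.00.

15.00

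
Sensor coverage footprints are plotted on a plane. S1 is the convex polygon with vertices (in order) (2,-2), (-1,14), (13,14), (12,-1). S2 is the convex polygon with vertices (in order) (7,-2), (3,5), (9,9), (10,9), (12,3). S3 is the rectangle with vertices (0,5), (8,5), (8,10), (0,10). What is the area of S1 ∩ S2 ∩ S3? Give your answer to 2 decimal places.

The intersection is the polygon with vertices (8,8.333), (8,5), (3,5).
By the shoelace formula its area is 8.33.

8.33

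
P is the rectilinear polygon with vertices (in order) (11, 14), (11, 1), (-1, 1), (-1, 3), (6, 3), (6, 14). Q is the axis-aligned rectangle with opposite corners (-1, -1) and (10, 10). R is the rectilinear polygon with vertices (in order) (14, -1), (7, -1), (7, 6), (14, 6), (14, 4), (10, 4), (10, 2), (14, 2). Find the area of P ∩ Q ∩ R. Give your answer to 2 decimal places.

15.00

The intersection is the polygon with vertices (10,4), (10,2), (10,1), (7,1), (7,6), (10,6).
By the shoelace formula its area is 15.00.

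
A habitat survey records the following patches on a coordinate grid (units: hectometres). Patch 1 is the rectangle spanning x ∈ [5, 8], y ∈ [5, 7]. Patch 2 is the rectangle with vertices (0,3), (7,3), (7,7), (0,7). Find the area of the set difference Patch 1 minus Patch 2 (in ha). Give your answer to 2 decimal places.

2.00

|Patch 1∩Patch 2|: x∈[5,7], y∈[5,7] → 2·2 = 4.
|Patch 1| = 6.
|Patch 1 ∖ Patch 2| = |Patch 1| − |Patch 1∩Patch 2| = 6 − 4 = 2.00.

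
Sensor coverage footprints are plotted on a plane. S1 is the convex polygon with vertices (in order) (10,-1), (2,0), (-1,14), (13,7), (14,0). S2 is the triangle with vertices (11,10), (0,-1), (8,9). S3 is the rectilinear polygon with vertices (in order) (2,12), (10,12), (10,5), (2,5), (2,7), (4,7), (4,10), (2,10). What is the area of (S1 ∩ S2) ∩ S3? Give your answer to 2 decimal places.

The region (S1 ∩ S2) ∩ S3 is the polygon with vertices (8,9), (8.6,9.2), (9.667,8.667), (6,5), (4.8,5).
By the shoelace formula its area is 6.33.

6.33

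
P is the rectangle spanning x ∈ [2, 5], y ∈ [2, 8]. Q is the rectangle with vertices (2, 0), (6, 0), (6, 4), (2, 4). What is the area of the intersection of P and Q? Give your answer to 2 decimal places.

|P∩Q|: x∈[2,5], y∈[2,4] → 3·2 = 6.

6.00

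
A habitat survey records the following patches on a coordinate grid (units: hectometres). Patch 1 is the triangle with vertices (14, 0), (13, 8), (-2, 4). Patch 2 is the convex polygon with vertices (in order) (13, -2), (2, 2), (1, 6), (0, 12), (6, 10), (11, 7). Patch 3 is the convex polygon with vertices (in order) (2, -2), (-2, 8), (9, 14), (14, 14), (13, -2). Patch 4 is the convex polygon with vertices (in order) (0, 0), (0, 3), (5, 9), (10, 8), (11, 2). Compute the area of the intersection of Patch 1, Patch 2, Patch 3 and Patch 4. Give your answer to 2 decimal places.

The intersection is the polygon with vertices (1.733,3.067), (1.346,4.615), (1.643,4.971), (10.128,7.234), (11,2), (8.105,1.474).
By the shoelace formula its area is 36.25.

36.25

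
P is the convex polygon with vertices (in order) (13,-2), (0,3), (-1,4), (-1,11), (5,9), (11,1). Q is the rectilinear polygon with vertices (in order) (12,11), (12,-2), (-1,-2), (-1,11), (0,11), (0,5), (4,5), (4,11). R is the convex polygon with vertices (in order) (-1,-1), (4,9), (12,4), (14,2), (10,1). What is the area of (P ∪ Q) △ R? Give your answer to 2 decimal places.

|P ∪ Q| = 165.5577.
|(P ∪ Q) ∩ R| = 69.5.
|(P ∪ Q) △ R| = 165.5577 + 72 − 139 = 98.56.

98.56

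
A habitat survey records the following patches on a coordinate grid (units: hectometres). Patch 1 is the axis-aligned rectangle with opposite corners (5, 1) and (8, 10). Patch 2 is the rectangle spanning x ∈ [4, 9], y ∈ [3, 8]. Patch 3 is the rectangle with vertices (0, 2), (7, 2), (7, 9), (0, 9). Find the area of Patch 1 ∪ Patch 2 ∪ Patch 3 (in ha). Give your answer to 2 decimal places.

67.00

By inclusion–exclusion:
Individual areas: |Patch 1| = 27, |Patch 2| = 25, |Patch 3| = 49.
|Patch 1∩Patch 2|: x∈[5,8], y∈[3,8] → 3·5 = 15.
|Patch 1∩Patch 3|: x∈[5,7], y∈[2,9] → 2·7 = 14.
|Patch 2∩Patch 3|: x∈[4,7], y∈[3,8] → 3·5 = 15.
|Patch 1∩Patch 2∩Patch 3| = 10.
|Patch 1 ∪ Patch 2 ∪ Patch 3| = 101 − 44 + 10 = 67.00.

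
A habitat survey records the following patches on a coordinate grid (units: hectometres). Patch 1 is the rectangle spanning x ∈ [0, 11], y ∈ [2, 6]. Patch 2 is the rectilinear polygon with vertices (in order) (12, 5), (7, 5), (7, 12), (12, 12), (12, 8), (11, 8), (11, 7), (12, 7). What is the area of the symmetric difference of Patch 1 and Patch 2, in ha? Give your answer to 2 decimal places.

70.00

|Patch 1| = 44, |Patch 2| = 34, |Patch 1∩Patch 2| = 4.
|Patch 1 △ Patch 2| = |Patch 1| + |Patch 2| − 2·|Patch 1∩Patch 2| = 44 + 34 − 8 = 70.00.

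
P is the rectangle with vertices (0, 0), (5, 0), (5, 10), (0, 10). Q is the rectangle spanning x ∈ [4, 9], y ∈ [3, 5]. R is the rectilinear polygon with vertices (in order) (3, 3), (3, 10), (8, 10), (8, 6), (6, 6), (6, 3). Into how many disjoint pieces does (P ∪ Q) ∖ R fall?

(P ∪ Q) ∖ R splits into 2 disjoint pieces (area 36, area 6).

2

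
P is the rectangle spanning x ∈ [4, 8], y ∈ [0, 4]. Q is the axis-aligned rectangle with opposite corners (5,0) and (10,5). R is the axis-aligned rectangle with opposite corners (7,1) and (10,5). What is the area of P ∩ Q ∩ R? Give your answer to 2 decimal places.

The intersection is the polygon with vertices (8,1), (7,1), (7,4), (8,4).
By the shoelace formula its area is 3.00.

3.00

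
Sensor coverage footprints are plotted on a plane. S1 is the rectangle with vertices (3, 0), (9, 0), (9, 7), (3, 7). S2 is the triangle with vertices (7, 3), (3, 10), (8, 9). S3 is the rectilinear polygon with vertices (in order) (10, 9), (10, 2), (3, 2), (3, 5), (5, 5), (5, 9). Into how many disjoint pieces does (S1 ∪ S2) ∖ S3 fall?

(S1 ∪ S2) ∖ S3 splits into 2 disjoint pieces (area 12, area 7.9286).

2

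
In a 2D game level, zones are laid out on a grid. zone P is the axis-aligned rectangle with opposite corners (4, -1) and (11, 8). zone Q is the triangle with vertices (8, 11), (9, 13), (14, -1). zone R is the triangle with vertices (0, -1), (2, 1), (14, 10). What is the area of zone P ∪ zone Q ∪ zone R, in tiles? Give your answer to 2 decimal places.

74.19

By inclusion–exclusion:
Individual areas: |zone P| = 63, |zone Q| = 12, |zone R| = 3.
|zone P∩zone Q| = 2.1857.
|zone P∩zone R| = 1.625.
|zone Q∩zone R| = 0.1123.
|zone P∩zone Q∩zone R| = 0.1123.
|zone P ∪ zone Q ∪ zone R| = 78 − 3.923 + 0.1123 = 74.19.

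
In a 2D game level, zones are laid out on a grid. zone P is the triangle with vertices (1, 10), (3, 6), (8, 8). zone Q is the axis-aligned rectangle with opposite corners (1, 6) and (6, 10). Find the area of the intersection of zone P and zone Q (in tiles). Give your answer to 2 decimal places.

10.63

The intersection is the polygon with vertices (1,10), (6,8.571), (6,7.2), (3,6).
By the shoelace formula its area is 10.63.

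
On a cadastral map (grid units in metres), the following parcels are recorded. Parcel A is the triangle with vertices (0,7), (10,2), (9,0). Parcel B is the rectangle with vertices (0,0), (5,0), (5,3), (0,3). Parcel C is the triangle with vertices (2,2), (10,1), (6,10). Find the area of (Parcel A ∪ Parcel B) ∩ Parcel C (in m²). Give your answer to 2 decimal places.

12.76

|Parcel A ∪ Parcel B| = 27.5.
|(Parcel A ∪ Parcel B) ∩ Parcel C| = 12.76.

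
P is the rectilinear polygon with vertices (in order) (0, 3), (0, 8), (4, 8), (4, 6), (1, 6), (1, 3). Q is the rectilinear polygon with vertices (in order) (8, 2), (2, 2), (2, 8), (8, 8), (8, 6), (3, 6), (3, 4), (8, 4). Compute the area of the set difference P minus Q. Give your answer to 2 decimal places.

7.00

|P| = 11, |P∩Q| = 4.
|P ∖ Q| = |P| − |P∩Q| = 11 − 4 = 7.00.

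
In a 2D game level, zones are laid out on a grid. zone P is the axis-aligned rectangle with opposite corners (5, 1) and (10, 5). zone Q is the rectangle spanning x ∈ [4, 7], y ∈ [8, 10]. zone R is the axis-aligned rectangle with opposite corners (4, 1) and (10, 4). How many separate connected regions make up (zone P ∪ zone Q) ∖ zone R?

2

(zone P ∪ zone Q) ∖ zone R splits into 2 disjoint pieces (area 5, area 6).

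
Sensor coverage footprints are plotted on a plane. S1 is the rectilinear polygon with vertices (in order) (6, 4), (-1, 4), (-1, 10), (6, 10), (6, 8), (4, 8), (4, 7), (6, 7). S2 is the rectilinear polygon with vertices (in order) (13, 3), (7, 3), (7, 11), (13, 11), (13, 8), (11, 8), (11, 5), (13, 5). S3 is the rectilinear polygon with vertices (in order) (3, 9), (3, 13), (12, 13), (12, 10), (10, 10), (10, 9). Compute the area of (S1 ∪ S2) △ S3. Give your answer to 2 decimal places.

94.00

|S1 ∪ S2| = 82.
|(S1 ∪ S2) ∩ S3| = 11.
|(S1 ∪ S2) △ S3| = 82 + 34 − 22 = 94.00.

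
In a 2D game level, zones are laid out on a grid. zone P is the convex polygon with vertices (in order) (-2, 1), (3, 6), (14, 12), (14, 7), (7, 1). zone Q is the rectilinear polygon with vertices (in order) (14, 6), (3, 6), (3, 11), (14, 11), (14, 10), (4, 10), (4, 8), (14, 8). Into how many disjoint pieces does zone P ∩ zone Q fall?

2

zone P ∩ zone Q splits into 2 disjoint pieces (area 17.75, area 2.75).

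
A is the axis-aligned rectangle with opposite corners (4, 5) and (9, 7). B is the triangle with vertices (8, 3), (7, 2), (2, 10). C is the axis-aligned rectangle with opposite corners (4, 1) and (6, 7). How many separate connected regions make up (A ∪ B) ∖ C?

(A ∪ B) ∖ C splits into 2 disjoint pieces (area 8.9857, area 1.0571).

2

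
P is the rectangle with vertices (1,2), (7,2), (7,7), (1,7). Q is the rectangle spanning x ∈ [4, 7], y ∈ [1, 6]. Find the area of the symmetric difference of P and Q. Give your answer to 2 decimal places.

|P∩Q|: x∈[4,7], y∈[2,6] → 3·4 = 12.
|P △ Q| = |P| + |Q| − 2·|P∩Q| = 30 + 15 − 24 = 21.00.

21.00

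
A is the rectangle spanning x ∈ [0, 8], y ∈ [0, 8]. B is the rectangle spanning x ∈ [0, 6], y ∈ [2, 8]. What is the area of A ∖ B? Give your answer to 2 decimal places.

|A∩B|: x∈[0,6], y∈[2,8] → 6·6 = 36.
|A| = 64.
|A ∖ B| = |A| − |A∩B| = 64 − 36 = 28.00.

28.00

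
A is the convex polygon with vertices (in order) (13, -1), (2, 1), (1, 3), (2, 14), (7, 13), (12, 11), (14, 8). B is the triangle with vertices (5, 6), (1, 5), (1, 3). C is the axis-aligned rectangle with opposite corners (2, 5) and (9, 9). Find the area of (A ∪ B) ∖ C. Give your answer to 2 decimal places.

121.69

|A ∪ B| = 149.686.
|(A ∪ B) ∩ C| = 28.
|(A ∪ B) ∖ C| = 149.686 − 28 = 121.69.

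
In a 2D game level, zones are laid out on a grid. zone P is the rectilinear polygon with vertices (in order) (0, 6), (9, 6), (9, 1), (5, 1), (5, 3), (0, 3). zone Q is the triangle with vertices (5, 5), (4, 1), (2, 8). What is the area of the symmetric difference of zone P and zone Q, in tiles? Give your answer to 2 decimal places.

|zone P| = 35, |zone Q| = 7.5, |zone P∩zone Q| = 5.
|zone P △ zone Q| = |zone P| + |zone Q| − 2·|zone P∩zone Q| = 35 + 7.5 − 10 = 32.50.

32.50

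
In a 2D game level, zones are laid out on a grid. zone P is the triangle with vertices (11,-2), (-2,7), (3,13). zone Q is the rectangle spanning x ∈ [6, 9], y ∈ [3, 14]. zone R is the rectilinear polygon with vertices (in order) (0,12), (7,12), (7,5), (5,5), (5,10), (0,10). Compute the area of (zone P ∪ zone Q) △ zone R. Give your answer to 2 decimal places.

|zone P ∪ zone Q| = 89.3958.
|(zone P ∪ zone Q) ∩ zone R| = 15.7792.
|(zone P ∪ zone Q) △ zone R| = 89.3958 + 24 − 31.5583 = 81.84.

81.84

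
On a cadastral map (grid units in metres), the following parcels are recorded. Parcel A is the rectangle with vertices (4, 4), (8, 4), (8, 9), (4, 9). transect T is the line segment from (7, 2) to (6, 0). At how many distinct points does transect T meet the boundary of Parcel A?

0

The segment lies entirely outside Parcel A and never meets its boundary.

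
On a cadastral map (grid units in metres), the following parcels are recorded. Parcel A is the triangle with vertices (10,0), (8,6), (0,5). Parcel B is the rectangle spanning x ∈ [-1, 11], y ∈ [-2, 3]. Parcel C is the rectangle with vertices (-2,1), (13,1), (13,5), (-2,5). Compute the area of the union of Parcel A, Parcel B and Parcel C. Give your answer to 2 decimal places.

By inclusion–exclusion:
Individual areas: |Parcel A| = 25, |Parcel B| = 60, |Parcel C| = 60.
|Parcel A∩Parcel B| = 7.5.
|Parcel A∩Parcel C| = 20.
|Parcel B∩Parcel C|: x∈[-1,11], y∈[1,3] → 12·2 = 24.
|Parcel A∩Parcel B∩Parcel C| = 6.6667.
|Parcel A ∪ Parcel B ∪ Parcel C| = 145 − 51.5 + 6.6667 = 100.17.

100.17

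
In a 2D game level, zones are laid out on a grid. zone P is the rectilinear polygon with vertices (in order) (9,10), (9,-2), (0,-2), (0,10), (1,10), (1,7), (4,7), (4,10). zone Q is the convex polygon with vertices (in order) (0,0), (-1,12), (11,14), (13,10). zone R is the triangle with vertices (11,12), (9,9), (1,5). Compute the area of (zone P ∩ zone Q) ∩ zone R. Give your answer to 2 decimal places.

6.14

The region (zone P ∩ zone Q) ∩ zone R is the polygon with vertices (4,7), (4,7.1), (8.143,10), (9,10), (9,9), (1,5), (3.857,7).
By the shoelace formula its area is 6.14.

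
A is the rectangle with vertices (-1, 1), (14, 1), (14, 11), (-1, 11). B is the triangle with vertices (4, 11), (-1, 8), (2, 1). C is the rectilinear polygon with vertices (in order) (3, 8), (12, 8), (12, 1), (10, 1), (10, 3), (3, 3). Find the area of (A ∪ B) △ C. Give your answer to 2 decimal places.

|A ∪ B| = 150.
|(A ∪ B) ∩ C| = 49.
|(A ∪ B) △ C| = 150 + 49 − 98 = 101.00.

101.00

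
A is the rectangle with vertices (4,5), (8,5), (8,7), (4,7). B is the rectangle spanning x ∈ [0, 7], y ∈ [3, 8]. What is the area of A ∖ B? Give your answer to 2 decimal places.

|A∩B|: x∈[4,7], y∈[5,7] → 3·2 = 6.
|A| = 8.
|A ∖ B| = |A| − |A∩B| = 8 − 6 = 2.00.

2.00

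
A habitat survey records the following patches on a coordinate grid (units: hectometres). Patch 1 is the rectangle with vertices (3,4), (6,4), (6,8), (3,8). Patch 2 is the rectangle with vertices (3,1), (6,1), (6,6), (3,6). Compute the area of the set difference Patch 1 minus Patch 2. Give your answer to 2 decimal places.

6.00

|Patch 1∩Patch 2|: x∈[3,6], y∈[4,6] → 3·2 = 6.
|Patch 1| = 12.
|Patch 1 ∖ Patch 2| = |Patch 1| − |Patch 1∩Patch 2| = 12 − 6 = 6.00.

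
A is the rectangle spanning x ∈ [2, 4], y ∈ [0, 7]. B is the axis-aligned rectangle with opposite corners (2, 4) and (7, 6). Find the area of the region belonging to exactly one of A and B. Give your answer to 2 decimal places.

|A∩B|: x∈[2,4], y∈[4,6] → 2·2 = 4.
|A △ B| = |A| + |B| − 2·|A∩B| = 14 + 10 − 8 = 16.00.

16.00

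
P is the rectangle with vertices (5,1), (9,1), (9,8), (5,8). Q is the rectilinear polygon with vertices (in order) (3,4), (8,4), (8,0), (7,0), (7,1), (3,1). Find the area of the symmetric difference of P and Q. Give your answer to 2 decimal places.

|P| = 28, |Q| = 16, |P∩Q| = 9.
|P △ Q| = |P| + |Q| − 2·|P∩Q| = 28 + 16 − 18 = 26.00.

26.00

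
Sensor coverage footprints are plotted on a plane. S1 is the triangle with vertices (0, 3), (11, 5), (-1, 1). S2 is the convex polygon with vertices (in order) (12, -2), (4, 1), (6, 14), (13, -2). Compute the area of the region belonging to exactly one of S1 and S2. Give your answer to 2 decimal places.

66.44

|S1| = 10, |S2| = 63, |S1∩S2| = 3.2796.
|S1 △ S2| = |S1| + |S2| − 2·|S1∩S2| = 10 + 63 − 6.5592 = 66.44.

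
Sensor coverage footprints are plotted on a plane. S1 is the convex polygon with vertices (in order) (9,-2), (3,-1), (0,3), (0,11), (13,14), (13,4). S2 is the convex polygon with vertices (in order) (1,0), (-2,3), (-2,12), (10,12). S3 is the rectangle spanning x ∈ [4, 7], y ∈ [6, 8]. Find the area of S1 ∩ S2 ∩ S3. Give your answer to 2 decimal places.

The intersection is the polygon with vertices (5.5,6), (4,6), (4,8), (7,8).
By the shoelace formula its area is 4.50.

4.50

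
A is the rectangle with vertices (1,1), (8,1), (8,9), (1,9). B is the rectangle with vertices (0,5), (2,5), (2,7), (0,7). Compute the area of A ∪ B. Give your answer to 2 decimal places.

By inclusion–exclusion:
Individual areas: |A| = 56, |B| = 4.
|A∩B|: x∈[1,2], y∈[5,7] → 1·2 = 2.
|A ∪ B| = 60 − 2 = 58.00.

58.00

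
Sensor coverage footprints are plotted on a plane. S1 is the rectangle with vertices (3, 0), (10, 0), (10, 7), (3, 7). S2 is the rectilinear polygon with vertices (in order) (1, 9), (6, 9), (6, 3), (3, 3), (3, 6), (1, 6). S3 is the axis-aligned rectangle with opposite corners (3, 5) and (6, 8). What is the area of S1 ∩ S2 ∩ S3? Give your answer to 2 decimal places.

6.00

The intersection is the polygon with vertices (6,7), (6,5), (3,5), (3,6), (3,7).
By the shoelace formula its area is 6.00.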